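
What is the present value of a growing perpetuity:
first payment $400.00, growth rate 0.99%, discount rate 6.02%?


Formula: PV = C / (r - g)
Spread: r - g = 0.0602 - 0.0099 = 0.0503
Substituting: PV = $400.00 / 0.0503
PV = $7,952.29

$7,952.29


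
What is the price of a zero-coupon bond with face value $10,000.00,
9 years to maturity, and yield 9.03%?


Formula: Price = FV / (1 + r)^n
Substituting: Price = $10,000.00 / (1 + 0.0903)^9
Discount factor: (1.0903)^9 = 2.177279
Price = $10,000.00 / 2.177279 = $4,592.89

$4,592.89


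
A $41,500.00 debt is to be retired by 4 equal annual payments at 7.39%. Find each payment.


Formula: PMT = PV * r / (1 - (1+r)^(-n))
Denominator: 1 - (1 + 0.0739)^(-4) = 0.248127
Numerator: $41,500.00 * 0.0739 = 3066.85
PMT = 3066.85 / 0.248127 = $12,360.01

$12,360.01


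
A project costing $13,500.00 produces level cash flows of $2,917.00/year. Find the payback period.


Formula: Payback = investment / annual cash flow
Substituting: Payback = $13,500.00 / $2,917.00
Payback = 4.628 years

4.628 years


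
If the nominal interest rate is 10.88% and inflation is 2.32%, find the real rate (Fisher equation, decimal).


Formula: (1 + r_real) = (1 + r_nom) / (1 + inflation)
Substituting: (1 + r_real) = 1.1088 / 1.0232
(1 + r_real) = 1.083659
r_real = 1.083659 - 1 = 0.083659

0.083659


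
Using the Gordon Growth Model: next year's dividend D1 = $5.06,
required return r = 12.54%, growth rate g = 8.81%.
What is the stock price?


Formula: P = D1 / (r - g)
Spread: r - g = 0.1254 - 0.0881 = 0.0373
Substituting: P = $5.06 / 0.0373
P = $135.66

$135.66


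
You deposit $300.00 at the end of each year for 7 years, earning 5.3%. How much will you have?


Formula: FV = PMT * ((1+r)^n - 1) / r
Growth factor: (1 + 0.053)^7 = 1.435485
Numerator: 1.435485 - 1 = 0.435485
FV = $300.00 * 0.435485 / 0.053 = $2,465.01

$2,465.01


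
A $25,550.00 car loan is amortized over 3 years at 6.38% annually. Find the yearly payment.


Formula: PMT = PV * r / (1 - (1+r)^(-n))
Denominator: 1 - (1 + 0.0638)^(-3) = 0.169346
Numerator: $25,550.00 * 0.0638 = 1630.09
PMT = 1630.09 / 0.169346 = $9,625.78

$9,625.78


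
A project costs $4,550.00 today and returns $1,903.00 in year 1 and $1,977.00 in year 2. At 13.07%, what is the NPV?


Formula: NPV = C0 + C1/(1+r) + C2/(1+r)^2
Discount C1: $1,903.00 / (1 + 0.1307) = $1,683.03
Discount C2: $1,977.00 / (1 + 0.1307)^2 = $1,546.36
NPV = -$4,550.00 + $1,683.03 + $1,546.36 = -$1,320.61

-$1,320.61


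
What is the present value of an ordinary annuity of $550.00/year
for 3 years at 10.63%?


Formula: PV = PMT * (1 - (1+r)^(-n)) / r
Discount factor: (1 + 0.1063)^(-3) = 0.738552
Bracket: 1 - 0.738552 = 0.261448
PV = $550.00 * 0.261448 / 0.1063 = $1,352.74

$1,352.74


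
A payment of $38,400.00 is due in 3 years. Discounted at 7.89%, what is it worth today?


Formula: PV = FV / (1 + r)^n
Substituting: PV = $38,400.00 / (1 + 0.0789)^3
Discount factor: (1.0789)^3 = 1.255867
PV = $38,400.00 / 1.255867 = $30,576.49

$30,576.49


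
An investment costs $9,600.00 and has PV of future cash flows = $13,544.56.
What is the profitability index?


Formula: PI = PV(cash flows) / initial investment
Substituting: PI = $13,544.56 / $9,600.00
PI = 1.4109

1.4109


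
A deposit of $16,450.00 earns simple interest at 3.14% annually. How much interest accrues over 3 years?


Formula: I = P * r * t
Substituting: I = $16,450.00 * 0.0314 * 3
Step: I = $16,450.00 * 0.0942
I = $1,549.59

$1,549.59


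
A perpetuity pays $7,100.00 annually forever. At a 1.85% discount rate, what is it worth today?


Formula: PV = C / r
Substituting: PV = $7,100.00 / 0.0185
PV = $383,783.78

$383,783.78


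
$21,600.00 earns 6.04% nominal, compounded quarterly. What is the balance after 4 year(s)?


Formula: FV = P * (1 + r/m)^(m*t)
Period rate: r/m = 0.0604 / 4 = 0.0151
Total periods: m*t = 4 * 4 = 16
Growth factor: (1 + 0.0151)^16 = 1.270987
FV = $21,600.00 * 1.270987 = $27,453.33

$27,453.33


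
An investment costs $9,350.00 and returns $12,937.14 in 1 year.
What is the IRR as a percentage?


Formula: IRR = C1/C0 - 1
Substituting: IRR = $12,937.14 / $9,350.00 - 1
Ratio: 1.383651 - 1 = 0.383651
IRR = 38.3651%

38.3651%


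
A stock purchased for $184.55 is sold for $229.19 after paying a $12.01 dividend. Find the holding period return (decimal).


Formula: HPR = (P1 - P0 + D) / P0
Gain: $229.19 - $184.55 + $12.01 = $56.65
HPR = $56.65 / $184.55 = 0.307

0.307


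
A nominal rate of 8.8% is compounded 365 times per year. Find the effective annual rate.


Formula: EAR = (1 + r/m)^m - 1
Period rate: r/m = 0.088 / 365 = 0.000241
Compounding: (1 + 0.000241)^365 = 1.091977
EAR = 1.091977 - 1 = 0.091977

0.091977


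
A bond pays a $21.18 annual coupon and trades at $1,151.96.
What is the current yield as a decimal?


Formula: Current yield = annual coupon / price
Substituting: CY = $21.18 / $1,151.96
CY = 0.018386

0.018386


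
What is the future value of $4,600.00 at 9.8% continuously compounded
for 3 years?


Formula: FV = P * e^(r*t)
Exponent: r*t = 0.098 * 3 = 0.294
e^(0.294) = 1.341784
FV = $4,600.00 * 1.341784 = $6,172.21

$6,172.21


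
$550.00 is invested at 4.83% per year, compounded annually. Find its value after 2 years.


Formula: FV = P * (1 + r)^n
Substituting: FV = $550.00 * (1 + 0.0483)^2
Growth factor: (1.0483)^2 = 1.098933
FV = $550.00 * 1.098933 = $604.41

$604.41


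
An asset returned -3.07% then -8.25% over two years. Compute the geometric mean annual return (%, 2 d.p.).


Formula: Geometric mean = ((1+r1)*(1+r2))^(1/2) - 1
Product: (1 + -0.0307) * (1 + -0.0825) = 0.9693 * 0.9175 = 0.889333
Square root: 0.889333^0.5 = 0.943044
Geometric mean = 0.943044 - 1 = -0.056956
As percentage: -5.70%

-5.70%


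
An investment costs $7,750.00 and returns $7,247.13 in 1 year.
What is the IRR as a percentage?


Formula: IRR = C1/C0 - 1
Substituting: IRR = $7,247.13 / $7,750.00 - 1
Ratio: 0.935114 - 1 = -0.064886
IRR = -6.4886%

-6.4886%


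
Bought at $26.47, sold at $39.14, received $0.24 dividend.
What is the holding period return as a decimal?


Formula: HPR = (P1 - P0 + D) / P0
Gain: $39.14 - $26.47 + $0.24 = $12.91
HPR = $12.91 / $26.47 = 0.4877

0.4877


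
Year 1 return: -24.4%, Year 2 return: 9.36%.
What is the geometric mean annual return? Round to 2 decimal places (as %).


Formula: Geometric mean = ((1+r1)*(1+r2))^(1/2) - 1
Product: (1 + -0.244) * (1 + 0.0936) = 0.756 * 1.0936 = 0.826762
Square root: 0.826762^0.5 = 0.909264
Geometric mean = 0.909264 - 1 = -0.090736
As percentage: -9.07%

-9.07%


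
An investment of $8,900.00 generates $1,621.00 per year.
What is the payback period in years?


Formula: Payback = investment / annual cash flow
Substituting: Payback = $8,900.00 / $1,621.00
Payback = 5.4904 years

5.4904 years


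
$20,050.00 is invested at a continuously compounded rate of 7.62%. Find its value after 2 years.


Formula: FV = P * e^(r*t)
Exponent: r*t = 0.0762 * 2 = 0.1524
e^(0.1524) = 1.164626
FV = $20,050.00 * 1.164626 = $23,350.75

$23,350.75


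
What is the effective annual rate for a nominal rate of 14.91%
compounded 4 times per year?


Formula: EAR = (1 + r/m)^m - 1
Period rate: r/m = 0.1491 / 4 = 0.037275
Compounding: (1 + 0.037275)^4 = 1.157646
EAR = 1.157646 - 1 = 0.157646

0.157646


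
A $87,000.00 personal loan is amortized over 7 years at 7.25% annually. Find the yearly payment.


Formula: PMT = PV * r / (1 - (1+r)^(-n))
Denominator: 1 - (1 + 0.0725)^(-7) = 0.387341
Numerator: $87,000.00 * 0.0725 = 6307.5
PMT = 6307.5 / 0.387341 = $16,284.11

$16,284.11


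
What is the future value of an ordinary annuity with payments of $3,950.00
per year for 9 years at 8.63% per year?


Formula: FV = PMT * ((1+r)^n - 1) / r
Growth factor: (1 + 0.0863)^9 = 2.106435
Numerator: 2.106435 - 1 = 1.106435
FV = $3,950.00 * 1.106435 / 0.0863 = $50,642.15

$50,642.15


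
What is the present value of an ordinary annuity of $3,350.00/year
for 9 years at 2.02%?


Formula: PV = PMT * (1 - (1+r)^(-n)) / r
Discount factor: (1 + 0.0202)^(-9) = 0.83528
Bracket: 1 - 0.83528 = 0.16472
PV = $3,350.00 * 0.16472 / 0.0202 = $27,317.41

$27,317.41


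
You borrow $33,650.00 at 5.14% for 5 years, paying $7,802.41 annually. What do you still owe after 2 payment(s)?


Formula: Balance = PV*(1+r)^k - PMT*((1+r)^k - 1)/r
Growth: (1 + 0.0514)^2 = 1.105442
Accumulated factor: ((1+r)^k - 1)/r = 2.0514
Balance = $33,650.00 * 1.105442 - $7,802.41 * 2.0514
Balance = $21,192.26

$21,192.26


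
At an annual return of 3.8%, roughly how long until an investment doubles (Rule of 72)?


Formula: Years ≈ 72 / r
Substituting: Years ≈ 72 / 3.8
Years ≈ 18.9

18.9 years


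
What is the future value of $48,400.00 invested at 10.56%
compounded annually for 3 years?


Formula: FV = P * (1 + r)^n
Substituting: FV = $48,400.00 * (1 + 0.1056)^3
Growth factor: (1.1056)^3 = 1.351432
FV = $48,400.00 * 1.351432 = $65,409.29

$65,409.29


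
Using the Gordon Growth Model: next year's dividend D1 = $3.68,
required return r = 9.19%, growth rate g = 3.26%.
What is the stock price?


Formula: P = D1 / (r - g)
Spread: r - g = 0.0919 - 0.0326 = 0.0593
Substituting: P = $3.68 / 0.0593
P = $62.06

$62.06


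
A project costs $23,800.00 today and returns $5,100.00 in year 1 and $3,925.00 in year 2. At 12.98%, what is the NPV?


Formula: NPV = C0 + C1/(1+r) + C2/(1+r)^2
Discount C1: $5,100.00 / (1 + 0.1298) = $4,514.07
Discount C2: $3,925.00 / (1 + 0.1298)^2 = $3,074.94
NPV = -$23,800.00 + $4,514.07 + $3,074.94 = -$16,210.99

-$16,210.99


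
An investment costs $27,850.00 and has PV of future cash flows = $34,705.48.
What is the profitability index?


Formula: PI = PV(cash flows) / initial investment
Substituting: PI = $34,705.48 / $27,850.00
PI = 1.2462

1.2462


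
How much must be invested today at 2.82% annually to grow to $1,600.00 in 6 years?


Formula: PV = FV / (1 + r)^n
Substituting: PV = $1,600.00 / (1 + 0.0282)^6
Discount factor: (1.0282)^6 = 1.181587
PV = $1,600.00 / 1.181587 = $1,354.11

$1,354.11


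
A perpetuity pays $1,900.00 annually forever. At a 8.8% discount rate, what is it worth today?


Formula: PV = C / r
Substituting: PV = $1,900.00 / 0.088
PV = $21,590.91

$21,590.91


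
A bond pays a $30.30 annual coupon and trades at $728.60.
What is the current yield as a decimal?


Formula: Current yield = annual coupon / price
Substituting: CY = $30.30 / $728.60
CY = 0.041587

0.041587


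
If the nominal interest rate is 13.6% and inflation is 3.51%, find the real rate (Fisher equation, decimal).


Formula: (1 + r_real) = (1 + r_nom) / (1 + inflation)
Substituting: (1 + r_real) = 1.136 / 1.0351
(1 + r_real) = 1.097479
r_real = 1.097479 - 1 = 0.097479

0.097479


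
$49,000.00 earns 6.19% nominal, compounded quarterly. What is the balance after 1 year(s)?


Formula: FV = P * (1 + r/m)^(m*t)
Period rate: r/m = 0.0619 / 4 = 0.015475
Total periods: m*t = 4 * 1 = 4
Growth factor: (1 + 0.015475)^4 = 1.063352
FV = $49,000.00 * 1.063352 = $52,104.23

$52,104.23


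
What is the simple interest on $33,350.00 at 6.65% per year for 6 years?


Formula: I = P * r * t
Substituting: I = $33,350.00 * 0.0665 * 6
Step: I = $33,350.00 * 0.399
I = $13,306.65

$13,306.65


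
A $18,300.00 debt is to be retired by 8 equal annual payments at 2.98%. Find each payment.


Formula: PMT = PV * r / (1 - (1+r)^(-n))
Denominator: 1 - (1 + 0.0298)^(-8) = 0.209363
Numerator: $18,300.00 * 0.0298 = 545.34
PMT = 545.34 / 0.209363 = $2,604.75

$2,604.75


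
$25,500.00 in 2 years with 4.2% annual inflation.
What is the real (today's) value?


Formula: Real value = nominal / (1 + inflation)^years
Price level: (1 + 0.042)^2 = 1.085764
Real value = $25,500.00 / 1.085764 = $23,485.77

$23,485.77


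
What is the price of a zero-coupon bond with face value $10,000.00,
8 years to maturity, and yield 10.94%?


Formula: Price = FV / (1 + r)^n
Substituting: Price = $10,000.00 / (1 + 0.1094)^8
Discount factor: (1.1094)^8 = 2.294591
Price = $10,000.00 / 2.294591 = $4,358.08

$4,358.08


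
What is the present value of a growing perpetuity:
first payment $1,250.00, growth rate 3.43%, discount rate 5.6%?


Formula: PV = C / (r - g)
Spread: r - g = 0.056 - 0.0343 = 0.0217
Substituting: PV = $1,250.00 / 0.0217
PV = $57,603.69

$57,603.69


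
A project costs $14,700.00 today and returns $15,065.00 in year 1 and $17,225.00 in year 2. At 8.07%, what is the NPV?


Formula: NPV = C0 + C1/(1+r) + C2/(1+r)^2
Discount C1: $15,065.00 / (1 + 0.0807) = $13,940.04
Discount C2: $17,225.00 / (1 + 0.0807)^2 = $14,748.54
NPV = -$14,700.00 + $13,940.04 + $14,748.54 = $13,988.58

$13,988.58


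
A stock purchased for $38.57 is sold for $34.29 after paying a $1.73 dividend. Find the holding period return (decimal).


Formula: HPR = (P1 - P0 + D) / P0
Gain: $34.29 - $38.57 + $1.73 = -$2.55
HPR = -$2.55 / $38.57 = -0.0661

-0.0661


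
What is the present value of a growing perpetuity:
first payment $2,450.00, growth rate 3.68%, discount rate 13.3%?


Formula: PV = C / (r - g)
Spread: r - g = 0.133 - 0.0368 = 0.0962
Substituting: PV = $2,450.00 / 0.0962
PV = $25,467.78

$25,467.78


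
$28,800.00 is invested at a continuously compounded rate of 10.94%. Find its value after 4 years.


Formula: FV = P * e^(r*t)
Exponent: r*t = 0.1094 * 4 = 0.4376
e^(0.4376) = 1.548985
FV = $28,800.00 * 1.548985 = $44,610.77

$44,610.77


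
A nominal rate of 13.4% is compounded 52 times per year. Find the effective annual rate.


Formula: EAR = (1 + r/m)^m - 1
Period rate: r/m = 0.134 / 52 = 0.002577
Compounding: (1 + 0.002577)^52 = 1.143196
EAR = 1.143196 - 1 = 0.143196

0.143196


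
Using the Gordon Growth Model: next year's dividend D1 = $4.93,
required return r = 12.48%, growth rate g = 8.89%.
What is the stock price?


Formula: P = D1 / (r - g)
Spread: r - g = 0.1248 - 0.0889 = 0.0359
Substituting: P = $4.93 / 0.0359
P = $137.33

$137.33


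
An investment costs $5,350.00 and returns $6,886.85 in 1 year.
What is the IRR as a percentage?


Formula: IRR = C1/C0 - 1
Substituting: IRR = $6,886.85 / $5,350.00 - 1
Ratio: 1.287262 - 1 = 0.287262
IRR = 28.7262%

28.7262%


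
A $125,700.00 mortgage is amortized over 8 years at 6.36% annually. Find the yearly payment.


Formula: PMT = PV * r / (1 - (1+r)^(-n))
Denominator: 1 - (1 + 0.0636)^(-8) = 0.389377
Numerator: $125,700.00 * 0.0636 = 7994.52
PMT = 7994.52 / 0.389377 = $20,531.58

$20,531.58


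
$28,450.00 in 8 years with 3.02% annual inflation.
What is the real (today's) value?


Formula: Real value = nominal / (1 + inflation)^years
Price level: (1 + 0.0302)^8 = 1.268739
Real value = $28,450.00 / 1.268739 = $22,423.84

$22,423.84


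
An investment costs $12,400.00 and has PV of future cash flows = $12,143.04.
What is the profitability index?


Formula: PI = PV(cash flows) / initial investment
Substituting: PI = $12,143.04 / $12,400.00
PI = 0.9793

0.9793


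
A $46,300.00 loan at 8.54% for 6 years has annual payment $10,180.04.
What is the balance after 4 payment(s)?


Formula: Balance = PV*(1+r)^k - PMT*((1+r)^k - 1)/r
Growth: (1 + 0.0854)^4 = 1.387903
Accumulated factor: ((1+r)^k - 1)/r = 4.542195
Balance = $46,300.00 * 1.387903 - $10,180.04 * 4.542195
Balance = $18,020.20

$18,020.20


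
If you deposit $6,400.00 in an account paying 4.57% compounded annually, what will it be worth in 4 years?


Formula: FV = P * (1 + r)^n
Substituting: FV = $6,400.00 * (1 + 0.0457)^4
Growth factor: (1.0457)^4 = 1.195717
FV = $6,400.00 * 1.195717 = $7,652.59

$7,652.59


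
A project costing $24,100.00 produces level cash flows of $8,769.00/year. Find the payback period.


Formula: Payback = investment / annual cash flow
Substituting: Payback = $24,100.00 / $8,769.00
Payback = 2.7483 years

2.7483 years


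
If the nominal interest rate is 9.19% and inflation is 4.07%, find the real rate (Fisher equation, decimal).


Formula: (1 + r_real) = (1 + r_nom) / (1 + inflation)
Substituting: (1 + r_real) = 1.0919 / 1.0407
(1 + r_real) = 1.049198
r_real = 1.049198 - 1 = 0.049198

0.049198


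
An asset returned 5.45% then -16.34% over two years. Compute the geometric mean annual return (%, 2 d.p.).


Formula: Geometric mean = ((1+r1)*(1+r2))^(1/2) - 1
Product: (1 + 0.0545) * (1 + -0.1634) = 1.0545 * 0.8366 = 0.882195
Square root: 0.882195^0.5 = 0.939252
Geometric mean = 0.939252 - 1 = -0.060748
As percentage: -6.07%

-6.07%


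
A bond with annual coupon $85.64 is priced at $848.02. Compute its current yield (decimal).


Formula: Current yield = annual coupon / price
Substituting: CY = $85.64 / $848.02
CY = 0.100988

0.100988


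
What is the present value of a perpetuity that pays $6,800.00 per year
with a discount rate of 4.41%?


Formula: PV = C / r
Substituting: PV = $6,800.00 / 0.0441
PV = $154,195.01

$154,195.01


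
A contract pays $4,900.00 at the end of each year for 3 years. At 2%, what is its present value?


Formula: PV = PMT * (1 - (1+r)^(-n)) / r
Discount factor: (1 + 0.02)^(-3) = 0.942322
Bracket: 1 - 0.942322 = 0.057678
PV = $4,900.00 * 0.057678 / 0.02 = $14,131.03

$14,131.03


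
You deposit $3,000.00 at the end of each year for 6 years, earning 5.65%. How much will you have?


Formula: FV = PMT * ((1+r)^n - 1) / r
Growth factor: (1 + 0.0565)^6 = 1.390647
Numerator: 1.390647 - 1 = 0.390647
FV = $3,000.00 * 0.390647 / 0.0565 = $20,742.34

$20,742.34


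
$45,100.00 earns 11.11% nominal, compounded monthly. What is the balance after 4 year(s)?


Formula: FV = P * (1 + r/m)^(m*t)
Period rate: r/m = 0.1111 / 12 = 0.009258
Total periods: m*t = 12 * 4 = 48
Growth factor: (1 + 0.009258)^48 = 1.556369
FV = $45,100.00 * 1.556369 = $70,192.23

$70,192.23


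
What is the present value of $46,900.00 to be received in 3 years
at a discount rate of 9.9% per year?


Formula: PV = FV / (1 + r)^n
Substituting: PV = $46,900.00 / (1 + 0.099)^3
Discount factor: (1.099)^3 = 1.327373
PV = $46,900.00 / 1.327373 = $35,332.94

$35,332.94


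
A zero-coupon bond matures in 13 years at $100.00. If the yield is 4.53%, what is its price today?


Formula: Price = FV / (1 + r)^n
Substituting: Price = $100.00 / (1 + 0.0453)^13
Discount factor: (1.0453)^13 = 1.778821
Price = $100.00 / 1.778821 = $56.22

$56.22


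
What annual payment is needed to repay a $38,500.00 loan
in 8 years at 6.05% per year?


Formula: PMT = PV * r / (1 - (1+r)^(-n))
Denominator: 1 - (1 + 0.0605)^(-8) = 0.37495
Numerator: $38,500.00 * 0.0605 = 2329.25
PMT = 2329.25 / 0.37495 = $6,212.16

$6,212.16


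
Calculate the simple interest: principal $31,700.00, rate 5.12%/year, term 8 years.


Formula: I = P * r * t
Substituting: I = $31,700.00 * 0.0512 * 8
Step: I = $31,700.00 * 0.4096
I = $12,984.32

$12,984.32


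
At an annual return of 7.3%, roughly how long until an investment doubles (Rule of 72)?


Formula: Years ≈ 72 / r
Substituting: Years ≈ 72 / 7.3
Years ≈ 9.9

9.9 years


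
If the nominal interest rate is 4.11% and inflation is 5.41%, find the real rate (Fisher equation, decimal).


Formula: (1 + r_real) = (1 + r_nom) / (1 + inflation)
Substituting: (1 + r_real) = 1.0411 / 1.0541
(1 + r_real) = 0.987667
r_real = 0.987667 - 1 = -0.012333

-0.012333


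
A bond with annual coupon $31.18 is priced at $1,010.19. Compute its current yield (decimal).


Formula: Current yield = annual coupon / price
Substituting: CY = $31.18 / $1,010.19
CY = 0.030865

0.030865


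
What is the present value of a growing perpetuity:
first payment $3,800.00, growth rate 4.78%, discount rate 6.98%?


Formula: PV = C / (r - g)
Spread: r - g = 0.0698 - 0.0478 = 0.022
Substituting: PV = $3,800.00 / 0.022
PV = $172,727.27

$172,727.27


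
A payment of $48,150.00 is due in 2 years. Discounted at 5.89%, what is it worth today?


Formula: PV = FV / (1 + r)^n
Substituting: PV = $48,150.00 / (1 + 0.0589)^2
Discount factor: (1.0589)^2 = 1.121269
PV = $48,150.00 / 1.121269 = $42,942.41

$42,942.41


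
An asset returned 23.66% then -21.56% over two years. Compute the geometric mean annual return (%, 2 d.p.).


Formula: Geometric mean = ((1+r1)*(1+r2))^(1/2) - 1
Product: (1 + 0.2366) * (1 + -0.2156) = 1.2366 * 0.7844 = 0.969989
Square root: 0.969989^0.5 = 0.98488
Geometric mean = 0.98488 - 1 = -0.01512
As percentage: -1.51%

-1.51%


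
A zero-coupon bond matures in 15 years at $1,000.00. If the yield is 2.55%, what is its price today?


Formula: Price = FV / (1 + r)^n
Substituting: Price = $1,000.00 / (1 + 0.0255)^15
Discount factor: (1.0255)^15 = 1.458932
Price = $1,000.00 / 1.458932 = $685.43

$685.43


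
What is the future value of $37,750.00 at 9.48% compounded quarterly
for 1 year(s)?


Formula: FV = P * (1 + r/m)^(m*t)
Period rate: r/m = 0.0948 / 4 = 0.0237
Total periods: m*t = 4 * 1 = 4
Growth factor: (1 + 0.0237)^4 = 1.098224
FV = $37,750.00 * 1.098224 = $41,457.94

$41,457.94


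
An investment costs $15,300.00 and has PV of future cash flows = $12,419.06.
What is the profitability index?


Formula: PI = PV(cash flows) / initial investment
Substituting: PI = $12,419.06 / $15,300.00
PI = 0.8117

0.8117


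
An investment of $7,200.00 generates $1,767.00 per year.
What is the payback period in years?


Formula: Payback = investment / annual cash flow
Substituting: Payback = $7,200.00 / $1,767.00
Payback = 4.0747 years

4.0747 years


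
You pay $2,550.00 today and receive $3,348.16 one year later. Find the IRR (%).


Formula: IRR = C1/C0 - 1
Substituting: IRR = $3,348.16 / $2,550.00 - 1
Ratio: 1.313004 - 1 = 0.313004
IRR = 31.3004%

31.3004%


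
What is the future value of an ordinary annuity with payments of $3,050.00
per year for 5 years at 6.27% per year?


Formula: FV = PMT * ((1+r)^n - 1) / r
Growth factor: (1 + 0.0627)^5 = 1.355356
Numerator: 1.355356 - 1 = 0.355356
FV = $3,050.00 * 0.355356 / 0.0627 = $17,286.06

$17,286.06


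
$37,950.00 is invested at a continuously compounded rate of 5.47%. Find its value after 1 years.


Formula: FV = P * e^(r*t)
Exponent: r*t = 0.0547 * 1 = 0.0547
e^(0.0547) = 1.056224
FV = $37,950.00 * 1.056224 = $40,083.69

$40,083.69


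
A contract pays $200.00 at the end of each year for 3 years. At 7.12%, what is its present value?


Formula: PV = PMT * (1 - (1+r)^(-n)) / r
Discount factor: (1 + 0.0712)^(-3) = 0.813558
Bracket: 1 - 0.813558 = 0.186442
PV = $200.00 * 0.186442 / 0.0712 = $523.71

$523.71


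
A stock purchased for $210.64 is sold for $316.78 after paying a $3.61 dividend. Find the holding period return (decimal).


Formula: HPR = (P1 - P0 + D) / P0
Gain: $316.78 - $210.64 + $3.61 = $109.75
HPR = $109.75 / $210.64 = 0.521

0.521


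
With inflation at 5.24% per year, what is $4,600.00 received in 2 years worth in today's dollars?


Formula: Real value = nominal / (1 + inflation)^years
Price level: (1 + 0.0524)^2 = 1.107546
Real value = $4,600.00 / 1.107546 = $4,153.33

$4,153.33


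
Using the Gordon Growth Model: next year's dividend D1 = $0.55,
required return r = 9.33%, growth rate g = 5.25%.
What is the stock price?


Formula: P = D1 / (r - g)
Spread: r - g = 0.0933 - 0.0525 = 0.0408
Substituting: P = $0.55 / 0.0408
P = $13.48

$13.48


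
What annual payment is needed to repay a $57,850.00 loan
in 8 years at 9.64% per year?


Formula: PMT = PV * r / (1 - (1+r)^(-n))
Denominator: 1 - (1 + 0.0964)^(-8) = 0.521097
Numerator: $57,850.00 * 0.0964 = 5576.74
PMT = 5576.74 / 0.521097 = $10,701.93

$10,701.93


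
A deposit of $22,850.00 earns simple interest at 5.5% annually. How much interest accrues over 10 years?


Formula: I = P * r * t
Substituting: I = $22,850.00 * 0.055 * 10
Step: I = $22,850.00 * 0.55
I = $12,567.50

$12,567.50


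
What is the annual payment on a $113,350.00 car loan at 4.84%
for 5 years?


Formula: PMT = PV * r / (1 - (1+r)^(-n))
Denominator: 1 - (1 + 0.0484)^(-5) = 0.210477
Numerator: $113,350.00 * 0.0484 = 5486.14
PMT = 5486.14 / 0.210477 = $26,065.31

$26,065.31


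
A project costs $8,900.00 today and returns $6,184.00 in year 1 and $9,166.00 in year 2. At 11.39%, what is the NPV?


Formula: NPV = C0 + C1/(1+r) + C2/(1+r)^2
Discount C1: $6,184.00 / (1 + 0.1139) = $5,551.67
Discount C2: $9,166.00 / (1 + 0.1139)^2 = $7,387.33
NPV = -$8,900.00 + $5,551.67 + $7,387.33 = $4,038.99

$4,038.99


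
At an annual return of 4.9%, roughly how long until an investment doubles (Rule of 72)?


Formula: Years ≈ 72 / r
Substituting: Years ≈ 72 / 4.9
Years ≈ 14.7

14.7 years


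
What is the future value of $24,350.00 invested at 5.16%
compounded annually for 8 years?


Formula: FV = P * (1 + r)^n
Substituting: FV = $24,350.00 * (1 + 0.0516)^8
Growth factor: (1.0516)^8 = 1.495563
FV = $24,350.00 * 1.495563 = $36,416.95

$36,416.95


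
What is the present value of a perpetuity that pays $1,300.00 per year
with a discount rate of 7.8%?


Formula: PV = C / r
Substituting: PV = $1,300.00 / 0.078
PV = $16,666.67

$16,666.67


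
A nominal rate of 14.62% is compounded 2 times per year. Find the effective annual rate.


Formula: EAR = (1 + r/m)^m - 1
Period rate: r/m = 0.1462 / 2 = 0.0731
Compounding: (1 + 0.0731)^2 = 1.151544
EAR = 1.151544 - 1 = 0.151544

0.151544


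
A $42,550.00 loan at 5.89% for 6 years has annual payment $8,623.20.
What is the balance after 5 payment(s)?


Formula: Balance = PV*(1+r)^k - PMT*((1+r)^k - 1)/r
Growth: (1 + 0.0589)^5 = 1.331296
Accumulated factor: ((1+r)^k - 1)/r = 5.624726
Balance = $42,550.00 * 1.331296 - $8,623.20 * 5.624726
Balance = $8,143.52

$8,143.52


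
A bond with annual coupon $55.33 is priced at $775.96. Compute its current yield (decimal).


Formula: Current yield = annual coupon / price
Substituting: CY = $55.33 / $775.96
CY = 0.071305

0.071305


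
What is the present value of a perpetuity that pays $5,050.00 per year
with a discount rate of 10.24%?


Formula: PV = C / r
Substituting: PV = $5,050.00 / 0.1024
PV = $49,316.41

$49,316.41


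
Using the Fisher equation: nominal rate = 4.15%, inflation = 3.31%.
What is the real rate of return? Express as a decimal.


Formula: (1 + r_real) = (1 + r_nom) / (1 + inflation)
Substituting: (1 + r_real) = 1.0415 / 1.0331
(1 + r_real) = 1.008131
r_real = 1.008131 - 1 = 0.008131

0.008131


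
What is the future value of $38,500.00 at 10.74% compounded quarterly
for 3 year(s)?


Formula: FV = P * (1 + r/m)^(m*t)
Period rate: r/m = 0.1074 / 4 = 0.02685
Total periods: m*t = 4 * 3 = 12
Growth factor: (1 + 0.02685)^12 = 1.374308
FV = $38,500.00 * 1.374308 = $52,910.86

$52,910.86


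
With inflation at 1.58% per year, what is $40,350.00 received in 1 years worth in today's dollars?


Formula: Real value = nominal / (1 + inflation)^years
Price level: (1 + 0.0158)^1 = 1.0158
Real value = $40,350.00 / 1.0158 = $39,722.39

$39,722.39


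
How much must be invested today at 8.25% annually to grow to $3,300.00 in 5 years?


Formula: PV = FV / (1 + r)^n
Substituting: PV = $3,300.00 / (1 + 0.0825)^5
Discount factor: (1.0825)^5 = 1.486413
PV = $3,300.00 / 1.486413 = $2,220.11

$2,220.11


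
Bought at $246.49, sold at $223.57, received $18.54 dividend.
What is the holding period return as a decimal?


Formula: HPR = (P1 - P0 + D) / P0
Gain: $223.57 - $246.49 + $18.54 = -$4.38
HPR = -$4.38 / $246.49 = -0.0178

-0.0178


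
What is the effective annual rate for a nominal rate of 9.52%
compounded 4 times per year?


Formula: EAR = (1 + r/m)^m - 1
Period rate: r/m = 0.0952 / 4 = 0.0238
Compounding: (1 + 0.0238)^4 = 1.098653
EAR = 1.098653 - 1 = 0.098653

0.098653


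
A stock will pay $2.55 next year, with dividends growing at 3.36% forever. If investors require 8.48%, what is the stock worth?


Formula: P = D1 / (r - g)
Spread: r - g = 0.0848 - 0.0336 = 0.0512
Substituting: P = $2.55 / 0.0512
P = $49.80

$49.80


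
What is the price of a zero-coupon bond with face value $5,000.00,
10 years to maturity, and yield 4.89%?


Formula: Price = FV / (1 + r)^n
Substituting: Price = $5,000.00 / (1 + 0.0489)^10
Discount factor: (1.0489)^10 = 1.61191
Price = $5,000.00 / 1.61191 = $3,101.91

$3,101.91


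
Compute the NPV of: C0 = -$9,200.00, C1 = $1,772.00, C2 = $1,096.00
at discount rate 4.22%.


Formula: NPV = C0 + C1/(1+r) + C2/(1+r)^2
Discount C1: $1,772.00 / (1 + 0.0422) = $1,700.25
Discount C2: $1,096.00 / (1 + 0.0422)^2 = $1,009.04
NPV = -$9,200.00 + $1,700.25 + $1,009.04 = -$6,490.71

-$6,490.71


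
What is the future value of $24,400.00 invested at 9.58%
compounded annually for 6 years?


Formula: FV = P * (1 + r)^n
Substituting: FV = $24,400.00 * (1 + 0.0958)^6
Growth factor: (1.0958)^6 = 1.731362
FV = $24,400.00 * 1.731362 = $42,245.22

$42,245.22


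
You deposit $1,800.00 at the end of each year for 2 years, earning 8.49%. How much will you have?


Formula: FV = PMT * ((1+r)^n - 1) / r
Growth factor: (1 + 0.0849)^2 = 1.177008
Numerator: 1.177008 - 1 = 0.177008
FV = $1,800.00 * 0.177008 / 0.0849 = $3,752.82

$3,752.82


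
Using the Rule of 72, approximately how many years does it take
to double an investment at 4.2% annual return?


Formula: Years ≈ 72 / r
Substituting: Years ≈ 72 / 4.2
Years ≈ 17.1

17.1 years


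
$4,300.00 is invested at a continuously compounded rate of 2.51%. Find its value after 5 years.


Formula: FV = P * e^(r*t)
Exponent: r*t = 0.0251 * 5 = 0.1255
e^(0.1255) = 1.133715
FV = $4,300.00 * 1.133715 = $4,874.98

$4,874.98


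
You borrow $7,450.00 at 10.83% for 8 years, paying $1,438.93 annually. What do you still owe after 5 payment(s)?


Formula: Balance = PV*(1+r)^k - PMT*((1+r)^k - 1)/r
Growth: (1 + 0.1083)^5 = 1.672194
Accumulated factor: ((1+r)^k - 1)/r = 6.206778
Balance = $7,450.00 * 1.672194 - $1,438.93 * 6.206778
Balance = $3,526.73

$3,526.73


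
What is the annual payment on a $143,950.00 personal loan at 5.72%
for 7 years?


Formula: PMT = PV * r / (1 - (1+r)^(-n))
Denominator: 1 - (1 + 0.0572)^(-7) = 0.322515
Numerator: $143,950.00 * 0.0572 = 8233.94
PMT = 8233.94 / 0.322515 = $25,530.44

$25,530.44


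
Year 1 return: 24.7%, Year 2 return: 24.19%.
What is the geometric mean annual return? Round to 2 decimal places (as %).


Formula: Geometric mean = ((1+r1)*(1+r2))^(1/2) - 1
Product: (1 + 0.247) * (1 + 0.2419) = 1.247 * 1.2419 = 1.548649
Square root: 1.548649^0.5 = 1.244447
Geometric mean = 1.244447 - 1 = 0.244447
As percentage: 24.44%

24.44%


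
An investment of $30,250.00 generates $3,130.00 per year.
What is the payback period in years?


Formula: Payback = investment / annual cash flow
Substituting: Payback = $30,250.00 / $3,130.00
Payback = 9.6645 years

9.6645 years


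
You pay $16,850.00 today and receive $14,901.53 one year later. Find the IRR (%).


Formula: IRR = C1/C0 - 1
Substituting: IRR = $14,901.53 / $16,850.00 - 1
Ratio: 0.884364 - 1 = -0.115636
IRR = -11.5636%

-11.5636%


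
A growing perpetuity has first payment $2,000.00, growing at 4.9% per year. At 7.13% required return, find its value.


Formula: PV = C / (r - g)
Spread: r - g = 0.0713 - 0.049 = 0.0223
Substituting: PV = $2,000.00 / 0.0223
PV = $89,686.10

$89,686.10


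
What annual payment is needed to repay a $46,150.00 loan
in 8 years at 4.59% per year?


Formula: PMT = PV * r / (1 - (1+r)^(-n))
Denominator: 1 - (1 + 0.0459)^(-8) = 0.301641
Numerator: $46,150.00 * 0.0459 = 2118.285
PMT = 2118.285 / 0.301641 = $7,022.54

$7,022.54


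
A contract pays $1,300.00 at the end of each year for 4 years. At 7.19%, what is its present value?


Formula: PV = PMT * (1 - (1+r)^(-n)) / r
Discount factor: (1 + 0.0719)^(-4) = 0.7575
Bracket: 1 - 0.7575 = 0.2425
PV = $1,300.00 * 0.2425 / 0.0719 = $4,384.55

$4,384.55


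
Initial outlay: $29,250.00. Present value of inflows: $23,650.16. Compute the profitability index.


Formula: PI = PV(cash flows) / initial investment
Substituting: PI = $23,650.16 / $29,250.00
PI = 0.8086

0.8086


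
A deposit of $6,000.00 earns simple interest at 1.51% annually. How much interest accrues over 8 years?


Formula: I = P * r * t
Substituting: I = $6,000.00 * 0.0151 * 8
Step: I = $6,000.00 * 0.1208
I = $724.80

$724.80


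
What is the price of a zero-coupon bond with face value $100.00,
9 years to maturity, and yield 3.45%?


Formula: Price = FV / (1 + r)^n
Substituting: Price = $100.00 / (1 + 0.0345)^9
Discount factor: (1.0345)^9 = 1.356983
Price = $100.00 / 1.356983 = $73.69

$73.69


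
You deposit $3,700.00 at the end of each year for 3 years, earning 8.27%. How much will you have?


Formula: FV = PMT * ((1+r)^n - 1) / r
Growth factor: (1 + 0.0827)^3 = 1.269183
Numerator: 1.269183 - 1 = 0.269183
FV = $3,700.00 * 0.269183 / 0.0827 = $12,043.28

$12,043.28


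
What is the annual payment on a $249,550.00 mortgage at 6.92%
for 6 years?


Formula: PMT = PV * r / (1 - (1+r)^(-n))
Denominator: 1 - (1 + 0.0692)^(-6) = 0.330661
Numerator: $249,550.00 * 0.0692 = 17268.86
PMT = 17268.86 / 0.330661 = $52,225.31

$52,225.31


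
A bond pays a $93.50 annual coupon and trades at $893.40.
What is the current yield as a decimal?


Formula: Current yield = annual coupon / price
Substituting: CY = $93.50 / $893.40
CY = 0.104656

0.104656


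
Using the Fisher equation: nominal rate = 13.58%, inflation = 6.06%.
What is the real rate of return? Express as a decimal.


Formula: (1 + r_real) = (1 + r_nom) / (1 + inflation)
Substituting: (1 + r_real) = 1.1358 / 1.0606
(1 + r_real) = 1.070903
r_real = 1.070903 - 1 = 0.070903

0.070903


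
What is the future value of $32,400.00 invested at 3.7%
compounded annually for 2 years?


Formula: FV = P * (1 + r)^n
Substituting: FV = $32,400.00 * (1 + 0.037)^2
Growth factor: (1.037)^2 = 1.075369
FV = $32,400.00 * 1.075369 = $34,841.96

$34,841.96


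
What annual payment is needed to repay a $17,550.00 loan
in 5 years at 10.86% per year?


Formula: PMT = PV * r / (1 - (1+r)^(-n))
Denominator: 1 - (1 + 0.1086)^(-5) = 0.402792
Numerator: $17,550.00 * 0.1086 = 1905.93
PMT = 1905.93 / 0.402792 = $4,731.80

$4,731.80


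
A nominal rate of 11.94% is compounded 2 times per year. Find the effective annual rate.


Formula: EAR = (1 + r/m)^m - 1
Period rate: r/m = 0.1194 / 2 = 0.0597
Compounding: (1 + 0.0597)^2 = 1.122964
EAR = 1.122964 - 1 = 0.122964

0.122964


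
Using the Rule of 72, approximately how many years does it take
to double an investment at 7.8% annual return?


Formula: Years ≈ 72 / r
Substituting: Years ≈ 72 / 7.8
Years ≈ 9.2

9.2 years


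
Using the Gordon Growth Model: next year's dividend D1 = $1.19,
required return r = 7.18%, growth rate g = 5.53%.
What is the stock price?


Formula: P = D1 / (r - g)
Spread: r - g = 0.0718 - 0.0553 = 0.0165
Substituting: P = $1.19 / 0.0165
P = $72.12

$72.12


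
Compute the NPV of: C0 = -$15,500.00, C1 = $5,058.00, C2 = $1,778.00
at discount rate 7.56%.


Formula: NPV = C0 + C1/(1+r) + C2/(1+r)^2
Discount C1: $5,058.00 / (1 + 0.0756) = $4,702.49
Discount C2: $1,778.00 / (1 + 0.0756)^2 = $1,536.85
NPV = -$15,500.00 + $4,702.49 + $1,536.85 = -$9,260.66

-$9,260.66


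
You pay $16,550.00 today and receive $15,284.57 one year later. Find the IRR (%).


Formula: IRR = C1/C0 - 1
Substituting: IRR = $15,284.57 / $16,550.00 - 1
Ratio: 0.923539 - 1 = -0.076461
IRR = -7.6461%

-7.6461%


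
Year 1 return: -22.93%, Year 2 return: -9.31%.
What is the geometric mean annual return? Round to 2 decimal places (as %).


Formula: Geometric mean = ((1+r1)*(1+r2))^(1/2) - 1
Product: (1 + -0.2293) * (1 + -0.0931) = 0.7707 * 0.9069 = 0.698948
Square root: 0.698948^0.5 = 0.836031
Geometric mean = 0.836031 - 1 = -0.163969
As percentage: -16.40%

-16.40%


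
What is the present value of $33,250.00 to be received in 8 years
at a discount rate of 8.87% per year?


Formula: PV = FV / (1 + r)^n
Substituting: PV = $33,250.00 / (1 + 0.0887)^8
Discount factor: (1.0887)^8 = 1.97363
PV = $33,250.00 / 1.97363 = $16,847.13

$16,847.13


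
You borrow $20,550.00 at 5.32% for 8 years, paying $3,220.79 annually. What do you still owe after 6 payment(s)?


Formula: Balance = PV*(1+r)^k - PMT*((1+r)^k - 1)/r
Growth: (1 + 0.0532)^6 = 1.364788
Accumulated factor: ((1+r)^k - 1)/r = 6.856912
Balance = $20,550.00 * 1.364788 - $3,220.79 * 6.856912
Balance = $5,961.71

$5,961.71


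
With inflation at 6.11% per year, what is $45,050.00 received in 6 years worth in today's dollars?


Formula: Real value = nominal / (1 + inflation)^years
Price level: (1 + 0.0611)^6 = 1.427374
Real value = $45,050.00 / 1.427374 = $31,561.45

$31,561.45


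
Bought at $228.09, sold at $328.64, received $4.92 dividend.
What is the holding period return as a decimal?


Formula: HPR = (P1 - P0 + D) / P0
Gain: $328.64 - $228.09 + $4.92 = $105.47
HPR = $105.47 / $228.09 = 0.4624

0.4624


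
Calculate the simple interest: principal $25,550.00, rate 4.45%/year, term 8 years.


Formula: I = P * r * t
Substituting: I = $25,550.00 * 0.0445 * 8
Step: I = $25,550.00 * 0.356
I = $9,095.80

$9,095.80


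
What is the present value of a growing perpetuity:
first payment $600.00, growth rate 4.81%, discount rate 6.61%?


Formula: PV = C / (r - g)
Spread: r - g = 0.0661 - 0.0481 = 0.018
Substituting: PV = $600.00 / 0.018
PV = $33,333.33

$33,333.33


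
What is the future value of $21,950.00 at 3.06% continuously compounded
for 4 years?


Formula: FV = P * e^(r*t)
Exponent: r*t = 0.0306 * 4 = 0.1224
e^(0.1224) = 1.130206
FV = $21,950.00 * 1.130206 = $24,808.02

$24,808.02


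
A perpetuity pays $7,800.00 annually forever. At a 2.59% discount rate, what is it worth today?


Formula: PV = C / r
Substituting: PV = $7,800.00 / 0.0259
PV = $301,158.30

$301,158.30


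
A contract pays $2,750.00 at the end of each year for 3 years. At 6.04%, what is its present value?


Formula: PV = PMT * (1 - (1+r)^(-n)) / r
Discount factor: (1 + 0.0604)^(-3) = 0.838669
Bracket: 1 - 0.838669 = 0.161331
PV = $2,750.00 * 0.161331 / 0.0604 = $7,345.35

$7,345.35


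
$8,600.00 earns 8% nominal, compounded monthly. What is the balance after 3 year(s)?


Formula: FV = P * (1 + r/m)^(m*t)
Period rate: r/m = 0.08 / 12 = 0.006667
Total periods: m*t = 12 * 3 = 36
Growth factor: (1 + 0.006667)^36 = 1.270237
FV = $8,600.00 * 1.270237 = $10,924.04

$10,924.04


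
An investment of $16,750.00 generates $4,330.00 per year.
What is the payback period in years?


Formula: Payback = investment / annual cash flow
Substituting: Payback = $16,750.00 / $4,330.00
Payback = 3.8684 years

3.8684 years


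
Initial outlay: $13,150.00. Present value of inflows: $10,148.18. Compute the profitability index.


Formula: PI = PV(cash flows) / initial investment
Substituting: PI = $10,148.18 / $13,150.00
PI = 0.7717

0.7717


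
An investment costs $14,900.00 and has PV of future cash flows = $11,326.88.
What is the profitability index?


Formula: PI = PV(cash flows) / initial investment
Substituting: PI = $11,326.88 / $14,900.00
PI = 0.7602

0.7602


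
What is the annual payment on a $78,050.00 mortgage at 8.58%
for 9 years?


Formula: PMT = PV * r / (1 - (1+r)^(-n))
Denominator: 1 - (1 + 0.0858)^(-9) = 0.523293
Numerator: $78,050.00 * 0.0858 = 6696.69
PMT = 6696.69 / 0.523293 = $12,797.21

$12,797.21


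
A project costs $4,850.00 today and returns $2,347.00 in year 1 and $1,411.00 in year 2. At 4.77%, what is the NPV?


Formula: NPV = C0 + C1/(1+r) + C2/(1+r)^2
Discount C1: $2,347.00 / (1 + 0.0477) = $2,240.15
Discount C2: $1,411.00 / (1 + 0.0477)^2 = $1,285.44
NPV = -$4,850.00 + $2,240.15 + $1,285.44 = -$1,324.41

-$1,324.41


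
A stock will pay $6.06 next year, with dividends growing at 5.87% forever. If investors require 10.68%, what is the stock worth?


Formula: P = D1 / (r - g)
Spread: r - g = 0.1068 - 0.0587 = 0.0481
Substituting: P = $6.06 / 0.0481
P = $125.99

$125.99
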